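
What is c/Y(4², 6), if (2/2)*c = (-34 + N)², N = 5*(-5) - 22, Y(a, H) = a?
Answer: 6561/16 ≈ 410.06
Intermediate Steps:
N = -47 (N = -25 - 22 = -47)
c = 6561 (c = (-34 - 47)² = (-81)² = 6561)
c/Y(4², 6) = 6561/(4²) = 6561/16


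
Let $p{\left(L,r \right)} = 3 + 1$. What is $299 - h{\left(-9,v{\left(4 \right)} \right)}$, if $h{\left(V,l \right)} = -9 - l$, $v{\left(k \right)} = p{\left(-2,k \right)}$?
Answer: $312$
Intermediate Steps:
$p{\left(L,r \right)} = 4$
$v{\left(k \right)} = 4$
$299 - h{\left(-9,v{\left(4 \right)} \right)} = 299 - \left(-9 - 4\right) = 299 - -13 = 299 + 13 = 312$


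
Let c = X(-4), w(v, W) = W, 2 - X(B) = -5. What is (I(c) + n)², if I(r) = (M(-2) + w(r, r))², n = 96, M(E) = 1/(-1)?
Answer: 17424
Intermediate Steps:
X(B) = 7 (X(B) = 2 - 1*(-5) = 2 + 5 = 7)
M(E) = -1
c = 7
I(r) = (-1 + r)²
(I(c) + n)² = ((-1 + 7)² + 96)² = (6² + 96)² = (36 + 96)² = 132² = 17424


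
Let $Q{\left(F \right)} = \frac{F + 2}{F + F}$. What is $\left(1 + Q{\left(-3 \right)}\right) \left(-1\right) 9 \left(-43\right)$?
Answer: $\frac{903}{2} \approx 451.5$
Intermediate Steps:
$Q{\left(F \right)} = \frac{2 + F}{2 F}$
$\left(1 + Q{\left(-3 \right)}\right) \left(-1\right) 9 \left(-43\right) = \left(1 + \frac{2 - 3}{2 \left(-3\right)}\right) \left(-1\right) 9 \left(-43\right) = \left(1 + \frac{1}{2} \left(- \frac{1}{3}\right) \left(-1\right)\right) \left(-1\right) 9 \left(-43\right) = \left(1 + \frac{1}{6}\right) \left(-1\right) 9 \left(-43\right) = \frac{7}{6} \left(-1\right) 9 \left(-43\right) = \left(- \frac{7}{6}\right) 9 \left(-43\right) = \left(- \frac{21}{2}\right) \left(-43\right) = \frac{903}{2}$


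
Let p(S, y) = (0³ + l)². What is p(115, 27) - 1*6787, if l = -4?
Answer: -6771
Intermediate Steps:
p(S, y) = 16 (p(S, y) = (0³ - 4)² = (0 - 4)² = (-4)² = 16)
p(115, 27) - 1*6787 = 16 - 1*6787 = 16 - 6787 = -6771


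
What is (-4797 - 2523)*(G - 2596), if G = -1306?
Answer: 28562640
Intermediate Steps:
(-4797 - 2523)*(G - 2596) = (-4797 - 2523)*(-1306 - 2596) = -7320*(-3902) = 28562640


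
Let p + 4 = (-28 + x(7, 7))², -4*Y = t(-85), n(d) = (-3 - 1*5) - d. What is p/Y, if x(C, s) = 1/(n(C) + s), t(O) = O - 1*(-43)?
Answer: 50369/672 ≈ 74.954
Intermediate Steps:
t(O) = 43 + O (t(O) = O + 43 = 43 + O)
n(d) = -8 - d (n(d) = (-3 - 5) - d = -8 - d)
Y = 21/2 (Y = -(43 - 85)/4 = -¼*(-42) = 21/2 ≈ 10.500)
x(C, s) = 1/(-8 + s - C) (x(C, s) = 1/((-8 - C) + s) = 1/(-8 + s - C))
p = 50369/64 (p = -4 + (-28 + 1/(-8 + 7 - 1*7))² = -4 + (-28 + 1/(-8 + 7 - 7))² = -4 + (-28 + 1/(-8))² = -4 + (-28 - ⅛)² = -4 + (-225/8)² = -4 + 50625/64 = 50369/64 ≈ 787.02)
p/Y = 50369/(64*(21/2)) = (50369/64)*(2/21) = 50369/672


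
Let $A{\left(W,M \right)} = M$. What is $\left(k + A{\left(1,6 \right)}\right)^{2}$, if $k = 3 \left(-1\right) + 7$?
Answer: $100$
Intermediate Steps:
$k = 4$ ($k = -3 + 7 = 4$)
$\left(k + A{\left(1,6 \right)}\right)^{2} = \left(4 + 6\right)^{2} = 10^{2} = 100$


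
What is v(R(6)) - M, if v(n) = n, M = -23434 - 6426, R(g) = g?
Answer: 29866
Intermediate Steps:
M = -29860
v(R(6)) - M = 6 - 1*(-29860) = 6 + 29860 = 29866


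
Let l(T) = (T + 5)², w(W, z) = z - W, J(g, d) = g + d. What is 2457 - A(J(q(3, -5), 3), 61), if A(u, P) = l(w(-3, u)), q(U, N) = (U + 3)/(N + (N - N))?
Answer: 59024/25 ≈ 2361.0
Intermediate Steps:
q(U, N) = (3 + U)/N (q(U, N) = (3 + U)/(N + 0) = (3 + U)/N)
J(g, d) = d + g
l(T) = (5 + T)²
A(u, P) = (8 + u)² (A(u, P) = (5 + (u - 1*(-3)))² = (5 + (u + 3))² = (5 + (3 + u))² = (8 + u)²)
2457 - A(J(q(3, -5), 3), 61) = 2457 - (8 + (3 + (3 + 3)/(-5)))² = 2457 - (8 + (3 - ⅕*6))² = 2457 - (8 + (3 - 6/5))² = 2457 - (8 + 9/5)² = 2457 - (49/5)² = 2457 - 1*2401/25 = 2457 - 2401/25 = 59024/25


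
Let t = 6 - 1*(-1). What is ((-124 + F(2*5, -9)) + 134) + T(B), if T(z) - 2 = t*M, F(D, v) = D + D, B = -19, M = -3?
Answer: 11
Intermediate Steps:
t = 7 (t = 6 + 1 = 7)
F(D, v) = 2*D
T(z) = -19 (T(z) = 2 + 7*(-3) = 2 - 21 = -19)
((-124 + F(2*5, -9)) + 134) + T(B) = ((-124 + 2*(2*5)) + 134) - 19 = ((-124 + 2*10) + 134) - 19 = ((-124 + 20) + 134) - 19 = (-104 + 134) - 19 = 30 - 19 = 11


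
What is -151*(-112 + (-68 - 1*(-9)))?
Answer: 25821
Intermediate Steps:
-151*(-112 + (-68 - 1*(-9))) = -151*(-112 + (-68 + 9)) = -151*(-112 - 59) = -151*(-171) = 25821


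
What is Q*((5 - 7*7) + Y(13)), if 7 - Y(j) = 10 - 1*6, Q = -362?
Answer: 14842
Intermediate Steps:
Y(j) = 3 (Y(j) = 7 - (10 - 1*6) = 7 - (10 - 6) = 7 - 1*4 = 7 - 4 = 3)
Q*((5 - 7*7) + Y(13)) = -362*((5 - 7*7) + 3) = -362*((5 - 49) + 3) = -362*(-44 + 3) = -362*(-41) = 14842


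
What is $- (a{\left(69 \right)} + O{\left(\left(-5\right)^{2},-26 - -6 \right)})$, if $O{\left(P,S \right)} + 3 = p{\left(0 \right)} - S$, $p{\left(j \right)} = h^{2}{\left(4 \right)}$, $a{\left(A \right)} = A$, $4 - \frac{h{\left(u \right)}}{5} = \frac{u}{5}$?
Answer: $-342$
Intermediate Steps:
$h{\left(u \right)} = 20 - u$ ($h{\left(u \right)} = 20 - 5 \frac{u}{5} = 20 - u$)
$p{\left(j \right)} = 256$ ($p{\left(j \right)} = \left(20 - 4\right)^{2} = 16^{2} = 256$)
$O{\left(P,S \right)} = 253 - S$ ($O{\left(P,S \right)} = -3 - \left(-256 + S\right) = 253 - S$)
$- (a{\left(69 \right)} + O{\left(\left(-5\right)^{2},-26 - -6 \right)}) = - (69 + \left(253 - \left(-26 - -6\right)\right)) = - (69 + \left(253 - \left(-26 + 6\right)\right)) = - (69 + \left(253 - -20\right)) = - (69 + \left(253 + 20\right)) = - (69 + 273) = \left(-1\right) 342 = -342$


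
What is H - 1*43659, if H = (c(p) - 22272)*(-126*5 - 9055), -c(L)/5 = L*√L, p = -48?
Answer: 215660661 - 9297600*I*√3 ≈ 2.1566e+8 - 1.6104e+7*I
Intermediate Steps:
c(L) = -5*L^(3/2) (c(L) = -5*L*√L = -5*L^(3/2))
H = 215704320 - 9297600*I*√3 (H = (-(-960)*I*√3 - 22272)*(-126*5 - 9055) = (-(-960)*I*√3 - 22272)*(-630 - 9055) = (960*I*√3 - 22272)*(-9685) = (-22272 + 960*I*√3)*(-9685) = 215704320 - 9297600*I*√3 ≈ 2.157e+8 - 1.6104e+7*I)
H - 1*43659 = (215704320 - 9297600*I*√3) - 1*43659 = (215704320 - 9297600*I*√3) - 43659 = 215660661 - 9297600*I*√3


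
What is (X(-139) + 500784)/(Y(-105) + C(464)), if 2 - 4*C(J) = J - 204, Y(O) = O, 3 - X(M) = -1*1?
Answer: -1001576/339 ≈ -2954.5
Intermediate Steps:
X(M) = 4 (X(M) = 3 - (-1) = 3 - 1*(-1) = 3 + 1 = 4)
C(J) = 103/2 - J/4 (C(J) = 1/2 - (J - 204)/4 = 1/2 - (-204 + J)/4 = 1/2 + (51 - J/4) = 103/2 - J/4)
(X(-139) + 500784)/(Y(-105) + C(464)) = (4 + 500784)/(-105 + (103/2 - 1/4*464)) = 500788/(-105 + (103/2 - 116)) = 500788/(-105 - 129/2) = 500788/(-339/2) = 500788*(-2/339) = -1001576/339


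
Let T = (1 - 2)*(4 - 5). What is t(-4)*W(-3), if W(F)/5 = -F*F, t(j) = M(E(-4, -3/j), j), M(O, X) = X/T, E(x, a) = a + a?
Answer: 180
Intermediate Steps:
E(x, a) = 2*a
T = 1 (T = -1*(-1) = 1)
M(O, X) = X (M(O, X) = X/1 = X*1 = X)
t(j) = j
W(F) = -5*F² (W(F) = 5*(-F*F) = 5*(-F²) = -5*F²)
t(-4)*W(-3) = -(-20)*(-3)² = -(-20)*9 = -4*(-45) = 180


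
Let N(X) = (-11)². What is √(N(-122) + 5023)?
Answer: 2*√1286 ≈ 71.722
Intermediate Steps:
N(X) = 121
√(N(-122) + 5023) = √(121 + 5023) = √5144 = 2*√1286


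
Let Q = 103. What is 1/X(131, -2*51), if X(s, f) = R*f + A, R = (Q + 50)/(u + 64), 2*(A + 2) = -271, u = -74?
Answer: 10/14231 ≈ 0.00070269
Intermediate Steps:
A = -275/2 (A = -2 + (½)*(-271) = -2 - 271/2 = -275/2 ≈ -137.50)
R = -153/10 (R = (103 + 50)/(-74 + 64) = 153/(-10) = 153*(-⅒) = -153/10 ≈ -15.300)
X(s, f) = -275/2 - 153*f/10 (X(s, f) = -153*f/10 - 275/2 = -275/2 - 153*f/10)
1/X(131, -2*51) = 1/(-275/2 - (-153)*51/5) = 1/(-275/2 - 153/10*(-102)) = 1/(-275/2 + 7803/5) = 1/(14231/10) = 10/14231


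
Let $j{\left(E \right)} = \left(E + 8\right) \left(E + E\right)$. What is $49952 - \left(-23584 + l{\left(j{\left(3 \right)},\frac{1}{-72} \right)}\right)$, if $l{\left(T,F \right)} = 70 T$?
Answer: $68916$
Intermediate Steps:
$j{\left(E \right)} = 2 E \left(8 + E\right)$ ($j{\left(E \right)} = \left(8 + E\right) 2 E = 2 E \left(8 + E\right)$)
$49952 - \left(-23584 + l{\left(j{\left(3 \right)},\frac{1}{-72} \right)}\right) = 49952 + \left(23584 - 70 \cdot 2 \cdot 3 \left(8 + 3\right)\right) = 49952 + \left(23584 - 70 \cdot 2 \cdot 3 \cdot 11\right) = 49952 + \left(23584 - 70 \cdot 66\right) = 49952 + \left(23584 - 4620\right) = 49952 + 18964 = 68916$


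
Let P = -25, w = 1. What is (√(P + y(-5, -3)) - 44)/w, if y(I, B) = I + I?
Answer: -44 + I*√35 ≈ -44.0 + 5.9161*I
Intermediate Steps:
y(I, B) = 2*I
(√(P + y(-5, -3)) - 44)/w = (√(-25 + 2*(-5)) - 44)/1 = (√(-25 - 10) - 44)*1 = (√(-35) - 44)*1 = (I*√35 - 44)*1 = (-44 + I*√35)*1 = -44 + I*√35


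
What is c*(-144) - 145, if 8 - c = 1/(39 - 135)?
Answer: -2597/2 ≈ -1298.5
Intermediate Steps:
c = 769/96 (c = 8 - 1/(39 - 135) = 8 - 1/(-96) = 8 - 1*(-1/96) = 8 + 1/96 = 769/96 ≈ 8.0104)
c*(-144) - 145 = (769/96)*(-144) - 145 = -2307/2 - 145 = -2597/2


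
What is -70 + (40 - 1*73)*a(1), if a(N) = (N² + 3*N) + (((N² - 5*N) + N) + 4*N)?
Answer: -235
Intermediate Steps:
a(N) = 2*N² + 3*N (a(N) = (N² + 3*N) + ((N² - 4*N) + 4*N) = (N² + 3*N) + N² = 2*N² + 3*N)
-70 + (40 - 1*73)*a(1) = -70 + (40 - 1*73)*(1*(3 + 2*1)) = -70 + (40 - 73)*(1*(3 + 2)) = -70 - 33*5 = -70 - 165 = -235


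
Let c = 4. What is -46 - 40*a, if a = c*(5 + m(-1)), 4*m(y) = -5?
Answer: -646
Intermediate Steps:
m(y) = -5/4 (m(y) = (¼)*(-5) = -5/4)
a = 15 (a = 4*(5 - 5/4) = 4*(15/4) = 15)
-46 - 40*a = -46 - 40*15 = -46 - 600 = -646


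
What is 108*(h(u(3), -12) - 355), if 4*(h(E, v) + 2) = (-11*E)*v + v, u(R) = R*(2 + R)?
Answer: 14580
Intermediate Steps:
h(E, v) = -2 + v/4 - 11*E*v/4 (h(E, v) = -2 + ((-11*E)*v + v)/4 = -2 + (-11*E*v + v)/4 = -2 + (v - 11*E*v)/4 = -2 + (v/4 - 11*E*v/4) = -2 + v/4 - 11*E*v/4)
108*(h(u(3), -12) - 355) = 108*((-2 + (1/4)*(-12) - 11/4*3*(2 + 3)*(-12)) - 355) = 108*((-2 - 3 - 11/4*3*5*(-12)) - 355) = 108*((-2 - 3 - 11/4*15*(-12)) - 355) = 108*((-2 - 3 + 495) - 355) = 108*(490 - 355) = 108*135 = 14580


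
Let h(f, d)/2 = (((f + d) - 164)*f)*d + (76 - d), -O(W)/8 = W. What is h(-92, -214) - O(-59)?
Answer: -18506612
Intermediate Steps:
O(W) = -8*W
h(f, d) = 152 - 2*d + 2*d*f*(-164 + d + f) (h(f, d) = 2*((((f + d) - 164)*f)*d + (76 - d)) = 2*((((d + f) - 164)*f)*d + (76 - d)) = 2*(((-164 + d + f)*f)*d + (76 - d)) = 2*((f*(-164 + d + f))*d + (76 - d)) = 2*(d*f*(-164 + d + f) + (76 - d)) = 2*(76 - d + d*f*(-164 + d + f)) = 152 - 2*d + 2*d*f*(-164 + d + f))
h(-92, -214) - O(-59) = (152 - 2*(-214) - 328*(-214)*(-92) + 2*(-214)*(-92)² + 2*(-92)*(-214)²) - (-8)*(-59) = (152 + 428 - 6457664 + 2*(-214)*8464 + 2*(-92)*45796) - 1*472 = (152 + 428 - 6457664 - 3622592 - 8426464) - 472 = -18506140 - 472 = -18506612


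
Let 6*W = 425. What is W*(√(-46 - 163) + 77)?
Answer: 32725/6 + 425*I*√209/6 ≈ 5454.2 + 1024.0*I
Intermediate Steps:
W = 425/6 (W = (⅙)*425 = 425/6 ≈ 70.833)
W*(√(-46 - 163) + 77) = 425*(√(-46 - 163) + 77)/6 = 425*(√(-209) + 77)/6 = 425*(I*√209 + 77)/6 = 425*(77 + I*√209)/6 = 32725/6 + 425*I*√209/6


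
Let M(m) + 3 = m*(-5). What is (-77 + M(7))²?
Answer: 13225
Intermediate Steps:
M(m) = -3 - 5*m (M(m) = -3 + m*(-5) = -3 - 5*m)
(-77 + M(7))² = (-77 + (-3 - 5*7))² = (-77 + (-3 - 35))² = (-77 - 38)² = (-115)² = 13225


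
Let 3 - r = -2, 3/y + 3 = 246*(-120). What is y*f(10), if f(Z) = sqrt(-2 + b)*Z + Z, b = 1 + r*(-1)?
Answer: -10/9841 - 10*I*sqrt(6)/9841 ≈ -0.0010162 - 0.0024891*I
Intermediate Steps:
y = -1/9841 (y = 3/(-3 + 246*(-120)) = 3/(-3 - 29520) = 3/(-29523) = 3*(-1/29523) = -1/9841 ≈ -0.00010162)
r = 5 (r = 3 - 1*(-2) = 3 + 2 = 5)
b = -4 (b = 1 + 5*(-1) = 1 - 5 = -4)
f(Z) = Z + I*Z*sqrt(6) (f(Z) = sqrt(-2 - 4)*Z + Z = sqrt(-6)*Z + Z = (I*sqrt(6))*Z + Z = I*Z*sqrt(6) + Z = Z + I*Z*sqrt(6))
y*f(10) = -10*(1 + I*sqrt(6))/9841 = -(10 + 10*I*sqrt(6))/9841 = -10/9841 - 10*I*sqrt(6)/9841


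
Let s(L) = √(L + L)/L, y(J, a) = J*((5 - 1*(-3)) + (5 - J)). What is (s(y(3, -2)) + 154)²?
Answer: (2310 + √15)²/225 ≈ 23796.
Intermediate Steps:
y(J, a) = J*(13 - J) (y(J, a) = J*((5 + 3) + (5 - J)) = J*(8 + (5 - J)) = J*(13 - J))
s(L) = √2/√L (s(L) = √(2*L)/L = (√2*√L)/L = √2/√L)
(s(y(3, -2)) + 154)² = (√2/√(3*(13 - 1*3)) + 154)² = (√2/√(3*(13 - 3)) + 154)² = (√2/√(3*10) + 154)² = (√2/√30 + 154)² = (√2*(√30/30) + 154)² = (√15/15 + 154)² = (154 + √15/15)²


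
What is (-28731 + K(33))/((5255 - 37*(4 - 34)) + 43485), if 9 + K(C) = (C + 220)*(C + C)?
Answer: -6021/24925 ≈ -0.24156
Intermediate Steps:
K(C) = -9 + 2*C*(220 + C) (K(C) = -9 + (C + 220)*(C + C) = -9 + (220 + C)*(2*C) = -9 + 2*C*(220 + C))
(-28731 + K(33))/((5255 - 37*(4 - 34)) + 43485) = (-28731 + (-9 + 2*33² + 440*33))/((5255 - 37*(4 - 34)) + 43485) = (-28731 + (-9 + 2*1089 + 14520))/((5255 - 37*(-30)) + 43485) = (-28731 + (-9 + 2178 + 14520))/((5255 + 1110) + 43485) = (-28731 + 16689)/(6365 + 43485) = -12042/49850 = -12042*1/49850 = -6021/24925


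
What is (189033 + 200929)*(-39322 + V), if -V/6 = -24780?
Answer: 42645464396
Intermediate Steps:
V = 148680 (V = -6*(-24780) = 148680)
(189033 + 200929)*(-39322 + V) = (189033 + 200929)*(-39322 + 148680) = 389962*109358 = 42645464396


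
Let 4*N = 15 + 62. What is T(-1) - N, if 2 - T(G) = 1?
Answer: -73/4 ≈ -18.250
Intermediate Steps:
T(G) = 1 (T(G) = 2 - 1*1 = 2 - 1 = 1)
N = 77/4 (N = (15 + 62)/4 = (¼)*77 = 77/4 ≈ 19.250)
T(-1) - N = 1 - 1*77/4 = 1 - 77/4 = -73/4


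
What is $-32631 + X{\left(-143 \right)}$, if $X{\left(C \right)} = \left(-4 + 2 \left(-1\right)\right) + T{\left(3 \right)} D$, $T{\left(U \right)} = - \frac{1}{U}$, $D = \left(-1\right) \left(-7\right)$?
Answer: $- \frac{97918}{3} \approx -32639.0$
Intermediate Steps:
$D = 7$
$X{\left(C \right)} = - \frac{25}{3}$ ($X{\left(C \right)} = \left(-4 + 2 \left(-1\right)\right) + - \frac{1}{3} \cdot 7 = \left(-4 - 2\right) + \left(-1\right) \frac{1}{3} \cdot 7 = -6 - \frac{7}{3} = - \frac{25}{3}$)
$-32631 + X{\left(-143 \right)} = -32631 - \frac{25}{3} = - \frac{97918}{3}$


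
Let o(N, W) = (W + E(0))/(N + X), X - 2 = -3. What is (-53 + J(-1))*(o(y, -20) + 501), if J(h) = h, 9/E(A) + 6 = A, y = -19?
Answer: -542241/20 ≈ -27112.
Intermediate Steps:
E(A) = 9/(-6 + A)
X = -1 (X = 2 - 3 = -1)
o(N, W) = (-3/2 + W)/(-1 + N) (o(N, W) = (W + 9/(-6 + 0))/(N - 1) = (W + 9/(-6))/(-1 + N) = (W + 9*(-⅙))/(-1 + N) = (W - 3/2)/(-1 + N) = (-3/2 + W)/(-1 + N))
(-53 + J(-1))*(o(y, -20) + 501) = (-53 - 1)*((-3/2 - 20)/(-1 - 19) + 501) = -54*(-43/2/(-20) + 501) = -54*(-1/20*(-43/2) + 501) = -54*(43/40 + 501) = -54*20083/40 = -542241/20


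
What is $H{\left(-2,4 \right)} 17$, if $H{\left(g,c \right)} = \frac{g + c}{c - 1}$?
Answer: $\frac{34}{3} \approx 11.333$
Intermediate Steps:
$H{\left(g,c \right)} = \frac{c + g}{-1 + c}$
$H{\left(-2,4 \right)} 17 = \frac{4 - 2}{-1 + 4} \cdot 17 = \frac{1}{3} \cdot 2 \cdot 17 = \frac{2}{3} \cdot 17 = \frac{34}{3}$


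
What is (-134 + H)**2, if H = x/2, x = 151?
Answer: 13689/4 ≈ 3422.3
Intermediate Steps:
H = 151/2 ≈ 75.500
(-134 + H)**2 = (-134 + 151/2)**2 = (-117/2)**2 = 13689/4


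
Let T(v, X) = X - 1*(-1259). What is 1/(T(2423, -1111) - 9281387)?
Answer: -1/9281239 ≈ -1.0774e-7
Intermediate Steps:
T(v, X) = 1259 + X (T(v, X) = X + 1259 = 1259 + X)
1/(T(2423, -1111) - 9281387) = 1/((1259 - 1111) - 9281387) = 1/(148 - 9281387) = 1/(-9281239) = -1/9281239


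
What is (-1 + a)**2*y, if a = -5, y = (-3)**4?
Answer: 2916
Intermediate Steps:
y = 81
(-1 + a)**2*y = (-1 - 5)**2*81 = (-6)**2*81 = 36*81 = 2916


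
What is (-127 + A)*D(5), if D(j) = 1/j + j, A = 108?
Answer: -494/5 ≈ -98.800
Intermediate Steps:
D(j) = j + 1/j
(-127 + A)*D(5) = (-127 + 108)*(5 + 1/5) = -19*(5 + ⅕) = -19*26/5 = -494/5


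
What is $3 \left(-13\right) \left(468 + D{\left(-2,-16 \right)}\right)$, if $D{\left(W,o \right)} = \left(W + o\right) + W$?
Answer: $-17472$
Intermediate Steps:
$D{\left(W,o \right)} = o + 2 W$
$3 \left(-13\right) \left(468 + D{\left(-2,-16 \right)}\right) = 3 \left(-13\right) \left(468 + \left(-16 + 2 \left(-2\right)\right)\right) = - 39 \left(468 - 20\right) = \left(-39\right) 448 = -17472$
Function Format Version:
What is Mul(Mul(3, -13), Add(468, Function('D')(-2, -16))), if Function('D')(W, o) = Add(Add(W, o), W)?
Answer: -17472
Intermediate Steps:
Function('D')(W, o) = Add(o, Mul(2, W))
Mul(Mul(3, -13), Add(468, Function('D')(-2, -16))) = Mul(Mul(3, -13), Add(468, Add(-16, Mul(2, -2)))) = Mul(-39, Add(468, Add(-16, -4))) = Mul(-39, Add(468, -20)) = Mul(-39, 448) = -17472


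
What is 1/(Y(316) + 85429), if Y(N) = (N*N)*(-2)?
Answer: -1/114283 ≈ -8.7502e-6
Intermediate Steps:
Y(N) = -2*N² (Y(N) = N²*(-2) = -2*N²)
1/(Y(316) + 85429) = 1/(-2*316² + 85429) = 1/(-2*99856 + 85429) = 1/(-199712 + 85429) = 1/(-114283) = -1/114283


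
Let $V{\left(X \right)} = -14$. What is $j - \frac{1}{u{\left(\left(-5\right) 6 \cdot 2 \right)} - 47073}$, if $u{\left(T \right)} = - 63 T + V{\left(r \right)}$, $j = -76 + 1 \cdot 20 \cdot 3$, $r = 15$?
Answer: $- \frac{692911}{43307} \approx -16.0$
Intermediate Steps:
$j = -16$ ($j = -76 + 1 \cdot 60 = -76 + 60 = -16$)
$u{\left(T \right)} = -14 - 63 T$ ($u{\left(T \right)} = - 63 T - 14 = -14 - 63 T$)
$j - \frac{1}{u{\left(\left(-5\right) 6 \cdot 2 \right)} - 47073} = -16 - \frac{1}{\left(-14 - 63 \left(-5\right) 6 \cdot 2\right) - 47073} = -16 - \frac{1}{\left(-14 - 63 \left(\left(-30\right) 2\right)\right) - 47073} = -16 - \frac{1}{\left(-14 - -3780\right) - 47073} = -16 - \frac{1}{\left(-14 + 3780\right) - 47073} = -16 - \frac{1}{3766 - 47073} = -16 - \frac{1}{-43307} = -16 - - \frac{1}{43307} = -16 + \frac{1}{43307} = - \frac{692911}{43307}$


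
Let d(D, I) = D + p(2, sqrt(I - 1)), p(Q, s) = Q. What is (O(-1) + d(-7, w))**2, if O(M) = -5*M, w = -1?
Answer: 0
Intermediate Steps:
d(D, I) = 2 + D (d(D, I) = D + 2 = 2 + D)
(O(-1) + d(-7, w))**2 = (-5*(-1) + (2 - 7))**2 = (5 - 5)**2 = 0**2 = 0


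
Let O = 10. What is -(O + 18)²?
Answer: -784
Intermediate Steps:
-(O + 18)² = -(10 + 18)² = -1*28² = -1*784 = -784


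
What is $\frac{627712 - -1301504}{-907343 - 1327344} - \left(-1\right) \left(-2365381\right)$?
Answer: $- \frac{5285888099963}{2234687} \approx -2.3654 \cdot 10^{6}$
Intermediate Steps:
$\frac{627712 - -1301504}{-907343 - 1327344} - \left(-1\right) \left(-2365381\right) = \frac{627712 + 1301504}{-2234687} - 2365381 = 1929216 \left(- \frac{1}{2234687}\right) - 2365381 = - \frac{1929216}{2234687} - 2365381 = - \frac{5285888099963}{2234687}$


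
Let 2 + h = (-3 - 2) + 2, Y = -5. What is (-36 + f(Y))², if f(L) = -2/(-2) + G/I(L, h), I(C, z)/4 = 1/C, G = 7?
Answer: 30625/16 ≈ 1914.1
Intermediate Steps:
h = -5 (h = -2 + ((-3 - 2) + 2) = -2 + (-5 + 2) = -2 - 3 = -5)
I(C, z) = 4/C
f(L) = 1 + 7*L/4 (f(L) = -2/(-2) + 7/((4/L)) = -2*(-½) + 7*(L/4) = 1 + 7*L/4)
(-36 + f(Y))² = (-36 + (1 + (7/4)*(-5)))² = (-36 + (1 - 35/4))² = (-36 - 31/4)² = (-175/4)² = 30625/16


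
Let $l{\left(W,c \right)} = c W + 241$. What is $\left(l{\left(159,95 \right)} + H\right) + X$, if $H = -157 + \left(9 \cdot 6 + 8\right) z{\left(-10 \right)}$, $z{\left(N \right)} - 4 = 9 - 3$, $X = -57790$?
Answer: $-41981$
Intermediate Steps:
$z{\left(N \right)} = 10$ ($z{\left(N \right)} = 4 + \left(9 - 3\right) = 4 + 6 = 10$)
$l{\left(W,c \right)} = 241 + W c$ ($l{\left(W,c \right)} = W c + 241 = 241 + W c$)
$H = 463$ ($H = -157 + \left(9 \cdot 6 + 8\right) 10 = -157 + \left(54 + 8\right) 10 = -157 + 62 \cdot 10 = -157 + 620 = 463$)
$\left(l{\left(159,95 \right)} + H\right) + X = \left(\left(241 + 159 \cdot 95\right) + 463\right) - 57790 = \left(\left(241 + 15105\right) + 463\right) - 57790 = \left(15346 + 463\right) - 57790 = 15809 - 57790 = -41981$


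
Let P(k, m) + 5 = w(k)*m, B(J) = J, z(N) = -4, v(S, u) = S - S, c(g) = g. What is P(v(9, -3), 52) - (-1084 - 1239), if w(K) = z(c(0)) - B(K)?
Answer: 2110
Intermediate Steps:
v(S, u) = 0
w(K) = -4 - K
P(k, m) = -5 + m*(-4 - k) (P(k, m) = -5 + (-4 - k)*m = -5 + m*(-4 - k))
P(v(9, -3), 52) - (-1084 - 1239) = (-5 - 1*52*(4 + 0)) - (-1084 - 1239) = (-5 - 1*52*4) - 1*(-2323) = (-5 - 208) + 2323 = -213 + 2323 = 2110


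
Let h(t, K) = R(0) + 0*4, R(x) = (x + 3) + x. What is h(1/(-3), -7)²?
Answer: 9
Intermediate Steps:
R(x) = 3 + 2*x (R(x) = (3 + x) + x = 3 + 2*x)
h(t, K) = 3 (h(t, K) = (3 + 2*0) + 0*4 = (3 + 0) + 0 = 3 + 0 = 3)
h(1/(-3), -7)² = 3² = 9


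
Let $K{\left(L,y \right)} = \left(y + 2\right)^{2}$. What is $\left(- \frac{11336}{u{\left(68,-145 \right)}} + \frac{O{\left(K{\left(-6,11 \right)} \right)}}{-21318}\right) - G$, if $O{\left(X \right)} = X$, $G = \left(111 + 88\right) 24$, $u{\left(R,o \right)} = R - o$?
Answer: $- \frac{2436471381}{504526} \approx -4829.2$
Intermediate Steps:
$K{\left(L,y \right)} = \left(2 + y\right)^{2}$
$G = 4776$ ($G = 199 \cdot 24 = 4776$)
$\left(- \frac{11336}{u{\left(68,-145 \right)}} + \frac{O{\left(K{\left(-6,11 \right)} \right)}}{-21318}\right) - G = \left(- \frac{11336}{68 - -145} + \frac{\left(2 + 11\right)^{2}}{-21318}\right) - 4776 = \left(- \frac{11336}{68 + 145} + 13^{2} \left(- \frac{1}{21318}\right)\right) - 4776 = \left(- \frac{11336}{213} + 169 \left(- \frac{1}{21318}\right)\right) - 4776 = \left(\left(-11336\right) \frac{1}{213} - \frac{169}{21318}\right) - 4776 = \left(- \frac{11336}{213} - \frac{169}{21318}\right) - 4776 = - \frac{26855205}{504526} - 4776 = - \frac{2436471381}{504526}$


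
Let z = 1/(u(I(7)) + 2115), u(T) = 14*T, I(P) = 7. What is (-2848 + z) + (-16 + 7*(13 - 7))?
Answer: -6245085/2213 ≈ -2822.0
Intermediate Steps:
z = 1/2213 (z = 1/(14*7 + 2115) = 1/(98 + 2115) = 1/2213 ≈ 0.00045188)
(-2848 + z) + (-16 + 7*(13 - 7)) = (-2848 + 1/2213) + (-16 + 7*(13 - 7)) = -6302623/2213 + (-16 + 7*6) = -6302623/2213 + (-16 + 42) = -6302623/2213 + 26 = -6245085/2213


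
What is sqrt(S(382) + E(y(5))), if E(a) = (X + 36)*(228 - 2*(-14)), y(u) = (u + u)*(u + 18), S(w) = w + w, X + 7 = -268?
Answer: 2*I*sqrt(15105) ≈ 245.8*I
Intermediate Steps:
X = -275 (X = -7 - 268 = -275)
S(w) = 2*w
y(u) = 2*u*(18 + u) (y(u) = (2*u)*(18 + u) = 2*u*(18 + u))
E(a) = -61184 (E(a) = (-275 + 36)*(228 - 2*(-14)) = -239*(228 + 28) = -239*256 = -61184)
sqrt(S(382) + E(y(5))) = sqrt(2*382 - 61184) = sqrt(764 - 61184) = sqrt(-60420) = 2*I*sqrt(15105)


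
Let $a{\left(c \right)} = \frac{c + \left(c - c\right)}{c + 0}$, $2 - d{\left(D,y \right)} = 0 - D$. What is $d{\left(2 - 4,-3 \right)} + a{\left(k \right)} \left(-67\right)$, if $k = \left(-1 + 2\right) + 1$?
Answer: $-67$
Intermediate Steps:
$d{\left(D,y \right)} = 2 + D$ ($d{\left(D,y \right)} = 2 - \left(0 - D\right) = 2 - - D = 2 + D$)
$k = 2$ ($k = 1 + 1 = 2$)
$a{\left(c \right)} = 1$ ($a{\left(c \right)} = \frac{c + 0}{c} = \frac{c}{c} = 1$)
$d{\left(2 - 4,-3 \right)} + a{\left(k \right)} \left(-67\right) = \left(2 + \left(2 - 4\right)\right) + 1 \left(-67\right) = \left(2 + \left(2 - 4\right)\right) - 67 = \left(2 - 2\right) - 67 = 0 - 67 = -67$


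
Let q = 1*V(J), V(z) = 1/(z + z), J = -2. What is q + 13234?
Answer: 52935/4 ≈ 13234.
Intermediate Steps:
V(z) = 1/(2*z)
q = -¼ (q = 1*((½)/(-2)) = 1*((½)*(-½)) = 1*(-¼) = -¼ ≈ -0.25000)
q + 13234 = -¼ + 13234 = 52935/4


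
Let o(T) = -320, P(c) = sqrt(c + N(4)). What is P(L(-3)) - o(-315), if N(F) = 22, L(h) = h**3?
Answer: 320 + I*sqrt(5) ≈ 320.0 + 2.2361*I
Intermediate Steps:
P(c) = sqrt(22 + c) (P(c) = sqrt(c + 22) = sqrt(22 + c))
P(L(-3)) - o(-315) = sqrt(22 + (-3)**3) - 1*(-320) = sqrt(22 - 27) + 320 = sqrt(-5) + 320 = I*sqrt(5) + 320 = 320 + I*sqrt(5)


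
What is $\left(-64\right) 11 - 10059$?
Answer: $-10763$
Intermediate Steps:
$\left(-64\right) 11 - 10059 = -704 - 10059 = -10763$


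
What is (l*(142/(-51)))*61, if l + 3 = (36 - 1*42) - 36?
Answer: 129930/17 ≈ 7642.9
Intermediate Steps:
l = -45 (l = -3 + ((36 - 1*42) - 36) = -3 + ((36 - 42) - 36) = -3 + (-6 - 36) = -3 - 42 = -45)
(l*(142/(-51)))*61 = -6390/(-51)*61 = -6390*(-1)/51*61 = -45*(-142/51)*61 = (2130/17)*61 = 129930/17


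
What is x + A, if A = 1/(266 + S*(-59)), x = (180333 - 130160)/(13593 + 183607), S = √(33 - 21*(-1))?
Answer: 100495233/398541200 - 177*√6/117218 ≈ 0.24846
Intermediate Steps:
S = 3*√6 (S = √(33 + 21) = √54 = 3*√6 ≈ 7.3485)
x = 50173/197200 ≈ 0.25443
A = 1/(266 - 177*√6) (A = 1/(266 + (3*√6)*(-59)) = 1/(266 - 177*√6) ≈ -0.0059680)
x + A = 50173/197200 + (-133/58609 - 177*√6/117218) = 100495233/398541200 - 177*√6/117218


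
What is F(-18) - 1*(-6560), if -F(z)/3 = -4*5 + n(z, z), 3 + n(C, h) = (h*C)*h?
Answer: 24125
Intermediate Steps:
n(C, h) = -3 + C*h² (n(C, h) = -3 + (h*C)*h = -3 + (C*h)*h = -3 + C*h²)
F(z) = 69 - 3*z³ (F(z) = -3*(-4*5 + (-3 + z*z²)) = -3*(-20 + (-3 + z³)) = -3*(-23 + z³) = 69 - 3*z³)
F(-18) - 1*(-6560) = (69 - 3*(-18)³) - 1*(-6560) = (69 - 3*(-5832)) + 6560 = (69 + 17496) + 6560 = 17565 + 6560 = 24125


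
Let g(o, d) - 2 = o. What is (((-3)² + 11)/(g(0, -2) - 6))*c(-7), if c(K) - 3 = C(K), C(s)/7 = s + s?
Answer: 475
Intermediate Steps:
C(s) = 14*s (C(s) = 7*(s + s) = 7*(2*s) = 14*s)
c(K) = 3 + 14*K
g(o, d) = 2 + o
(((-3)² + 11)/(g(0, -2) - 6))*c(-7) = (((-3)² + 11)/((2 + 0) - 6))*(3 + 14*(-7)) = ((9 + 11)/(2 - 6))*(3 - 98) = (20/(-4))*(-95) = (20*(-¼))*(-95) = -5*(-95) = 475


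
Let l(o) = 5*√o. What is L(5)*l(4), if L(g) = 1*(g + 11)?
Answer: 160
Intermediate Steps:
L(g) = 11 + g (L(g) = 1*(11 + g) = 11 + g)
L(5)*l(4) = (11 + 5)*(5*√4) = 16*(5*2) = 16*10 = 160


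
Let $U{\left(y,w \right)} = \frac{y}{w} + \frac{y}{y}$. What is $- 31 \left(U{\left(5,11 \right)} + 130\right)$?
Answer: $- \frac{44826}{11} \approx -4075.1$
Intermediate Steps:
$U{\left(y,w \right)} = 1 + \frac{y}{w}$ ($U{\left(y,w \right)} = \frac{y}{w} + 1 = 1 + \frac{y}{w}$)
$- 31 \left(U{\left(5,11 \right)} + 130\right) = - 31 \left(\frac{11 + 5}{11} + 130\right) = - 31 \left(\frac{1}{11} \cdot 16 + 130\right) = - 31 \left(\frac{16}{11} + 130\right) = \left(-31\right) \frac{1446}{11} = - \frac{44826}{11}$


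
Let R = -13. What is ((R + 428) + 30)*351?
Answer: 156195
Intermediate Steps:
((R + 428) + 30)*351 = ((-13 + 428) + 30)*351 = (415 + 30)*351 = 445*351 = 156195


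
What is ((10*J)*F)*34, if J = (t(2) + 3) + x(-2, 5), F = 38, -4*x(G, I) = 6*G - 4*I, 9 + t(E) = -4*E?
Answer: -77520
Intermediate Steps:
t(E) = -9 - 4*E
x(G, I) = I - 3*G/2 (x(G, I) = -(6*G - 4*I)/4 = -(-4*I + 6*G)/4 = I - 3*G/2)
J = -6 (J = ((-9 - 4*2) + 3) + (5 - 3/2*(-2)) = ((-9 - 8) + 3) + (5 + 3) = (-17 + 3) + 8 = -14 + 8 = -6)
((10*J)*F)*34 = ((10*(-6))*38)*34 = -60*38*34 = -2280*34 = -77520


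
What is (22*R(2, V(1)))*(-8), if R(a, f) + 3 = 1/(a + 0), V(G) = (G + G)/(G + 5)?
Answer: 440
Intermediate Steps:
V(G) = 2*G/(5 + G) (V(G) = (2*G)/(5 + G) = 2*G/(5 + G))
R(a, f) = -3 + 1/a (R(a, f) = -3 + 1/(a + 0) = -3 + 1/a)
(22*R(2, V(1)))*(-8) = (22*(-3 + 1/2))*(-8) = (22*(-5/2))*(-8) = -55*(-8) = 440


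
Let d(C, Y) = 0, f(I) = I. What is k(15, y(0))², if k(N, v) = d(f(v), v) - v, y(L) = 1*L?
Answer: 0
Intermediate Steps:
y(L) = L
k(N, v) = -v (k(N, v) = 0 - v = -v)
k(15, y(0))² = (-1*0)² = 0² = 0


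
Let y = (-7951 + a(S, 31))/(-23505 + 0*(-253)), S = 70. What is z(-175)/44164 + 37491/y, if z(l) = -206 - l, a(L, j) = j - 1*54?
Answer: 2162136823857/19564652 ≈ 1.1051e+5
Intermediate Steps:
a(L, j) = -54 + j (a(L, j) = j - 54 = -54 + j)
y = 2658/7835 (y = (-7951 + (-54 + 31))/(-23505 + 0*(-253)) = (-7951 - 23)/(-23505 + 0) = -7974/(-23505) = -7974*(-1/23505) = 2658/7835 ≈ 0.33925)
z(-175)/44164 + 37491/y = (-206 - 1*(-175))/44164 + 37491/(2658/7835) = (-206 + 175)*(1/44164) + 37491*(7835/2658) = -31*1/44164 + 97913995/886 = -31/44164 + 97913995/886 = 2162136823857/19564652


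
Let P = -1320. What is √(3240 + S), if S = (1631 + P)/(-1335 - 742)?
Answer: √13976484013/2077 ≈ 56.920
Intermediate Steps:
S = -311/2077 (S = (1631 - 1320)/(-1335 - 742) = 311/(-2077) = 311*(-1/2077) = -311/2077 ≈ -0.14974)
√(3240 + S) = √(3240 - 311/2077) = √(6729169/2077) = √13976484013/2077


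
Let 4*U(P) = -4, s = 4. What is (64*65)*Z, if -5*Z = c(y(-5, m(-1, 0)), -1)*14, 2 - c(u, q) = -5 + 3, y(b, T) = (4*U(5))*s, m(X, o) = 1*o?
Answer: -46592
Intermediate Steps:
U(P) = -1 (U(P) = (1/4)*(-4) = -1)
m(X, o) = o
y(b, T) = -16 (y(b, T) = (4*(-1))*4 = -4*4 = -16)
c(u, q) = 4 (c(u, q) = 2 - (-5 + 3) = 2 - 1*(-2) = 2 + 2 = 4)
Z = -56/5 (Z = -4*14/5 = -1/5*56 = -56/5 ≈ -11.200)
(64*65)*Z = (64*65)*(-56/5) = 4160*(-56/5) = -46592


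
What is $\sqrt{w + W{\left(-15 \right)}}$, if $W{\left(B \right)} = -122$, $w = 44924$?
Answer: $3 \sqrt{4978} \approx 211.66$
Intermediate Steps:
$\sqrt{w + W{\left(-15 \right)}} = \sqrt{44924 - 122} = \sqrt{44802} = 3 \sqrt{4978}$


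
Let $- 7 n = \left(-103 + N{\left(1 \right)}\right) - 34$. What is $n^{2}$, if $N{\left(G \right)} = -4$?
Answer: $\frac{19881}{49} \approx 405.73$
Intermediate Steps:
$n = \frac{141}{7}$ ($n = - \frac{\left(-103 - 4\right) - 34}{7} = - \frac{-107 - 34}{7} = \left(- \frac{1}{7}\right) \left(-141\right) = \frac{141}{7} \approx 20.143$)
$n^{2} = \left(\frac{141}{7}\right)^{2} = \frac{19881}{49}$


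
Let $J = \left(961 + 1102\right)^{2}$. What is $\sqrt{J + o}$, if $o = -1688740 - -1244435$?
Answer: $4 \sqrt{238229} \approx 1952.3$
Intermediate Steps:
$J = 4255969$ ($J = 2063^{2} = 4255969$)
$o = -444305$ ($o = -1688740 + 1244435 = -444305$)
$\sqrt{J + o} = \sqrt{4255969 - 444305} = \sqrt{3811664} = 4 \sqrt{238229}$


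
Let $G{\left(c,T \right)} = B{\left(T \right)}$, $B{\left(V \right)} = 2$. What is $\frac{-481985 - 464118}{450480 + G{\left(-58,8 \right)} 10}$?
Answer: $- \frac{17851}{8500} \approx -2.1001$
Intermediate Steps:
$G{\left(c,T \right)} = 2$
$\frac{-481985 - 464118}{450480 + G{\left(-58,8 \right)} 10} = \frac{-481985 - 464118}{450480 + 2 \cdot 10} = - \frac{946103}{450480 + 20} = - \frac{946103}{450500} = \left(-946103\right) \frac{1}{450500} = - \frac{17851}{8500}$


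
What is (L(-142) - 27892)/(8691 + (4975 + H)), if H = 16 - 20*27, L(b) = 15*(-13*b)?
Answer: -101/6571 ≈ -0.015371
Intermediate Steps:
L(b) = -195*b
H = -524 (H = 16 - 540 = -524)
(L(-142) - 27892)/(8691 + (4975 + H)) = (-195*(-142) - 27892)/(8691 + (4975 - 524)) = (27690 - 27892)/(8691 + 4451) = -202/13142 = -202*1/13142 = -101/6571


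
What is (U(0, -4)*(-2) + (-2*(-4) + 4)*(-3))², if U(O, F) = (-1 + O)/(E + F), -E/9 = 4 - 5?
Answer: 31684/25 ≈ 1267.4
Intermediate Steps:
E = 9 (E = -9*(4 - 5) = -9*(-1) = 9)
U(O, F) = (-1 + O)/(9 + F)
(U(0, -4)*(-2) + (-2*(-4) + 4)*(-3))² = (((-1 + 0)/(9 - 4))*(-2) + (-2*(-4) + 4)*(-3))² = ((-1/5)*(-2) + (8 + 4)*(-3))² = (((⅕)*(-1))*(-2) + 12*(-3))² = (-⅕*(-2) - 36)² = (⅖ - 36)² = (-178/5)² = 31684/25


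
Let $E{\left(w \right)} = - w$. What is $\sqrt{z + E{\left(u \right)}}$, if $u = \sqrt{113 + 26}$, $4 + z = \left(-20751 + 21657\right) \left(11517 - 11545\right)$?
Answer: $\sqrt{-25372 - \sqrt{139}} \approx 159.32 i$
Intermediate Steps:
$z = -25372$ ($z = -4 + \left(-20751 + 21657\right) \left(11517 - 11545\right) = -4 + 906 \left(-28\right) = -4 - 25368 = -25372$)
$u = \sqrt{139} \approx 11.79$
$\sqrt{z + E{\left(u \right)}} = \sqrt{-25372 - \sqrt{139}}$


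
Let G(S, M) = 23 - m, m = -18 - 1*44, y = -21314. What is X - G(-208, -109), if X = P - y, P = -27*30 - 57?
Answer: 20362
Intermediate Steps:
P = -867 (P = -810 - 57 = -867)
m = -62 (m = -18 - 44 = -62)
G(S, M) = 85 (G(S, M) = 23 - 1*(-62) = 23 + 62 = 85)
X = 20447 (X = -867 - 1*(-21314) = -867 + 21314 = 20447)
X - G(-208, -109) = 20447 - 1*85 = 20447 - 85 = 20362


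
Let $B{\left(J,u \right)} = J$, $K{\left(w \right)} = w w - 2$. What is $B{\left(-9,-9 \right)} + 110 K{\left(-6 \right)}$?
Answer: $3731$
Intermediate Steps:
$K{\left(w \right)} = -2 + w^{2}$ ($K{\left(w \right)} = w^{2} - 2 = -2 + w^{2}$)
$B{\left(-9,-9 \right)} + 110 K{\left(-6 \right)} = -9 + 110 \left(-2 + \left(-6\right)^{2}\right) = -9 + 110 \left(-2 + 36\right) = -9 + 110 \cdot 34 = -9 + 3740 = 3731$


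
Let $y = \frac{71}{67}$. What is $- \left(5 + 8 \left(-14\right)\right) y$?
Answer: $\frac{7597}{67} \approx 113.39$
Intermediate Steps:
$y = \frac{71}{67}$ ($y = 71 \cdot \frac{1}{67} = \frac{71}{67} \approx 1.0597$)
$- \left(5 + 8 \left(-14\right)\right) y = - \frac{\left(5 + 8 \left(-14\right)\right) 71}{67} = - \frac{\left(5 - 112\right) 71}{67} = - \frac{\left(-107\right) 71}{67} = \left(-1\right) \left(- \frac{7597}{67}\right) = \frac{7597}{67}$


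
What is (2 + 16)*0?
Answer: 0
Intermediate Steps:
(2 + 16)*0 = 18*0 = 0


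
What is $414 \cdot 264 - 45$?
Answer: $109251$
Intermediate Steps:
$414 \cdot 264 - 45 = 109296 - 45 = 109251$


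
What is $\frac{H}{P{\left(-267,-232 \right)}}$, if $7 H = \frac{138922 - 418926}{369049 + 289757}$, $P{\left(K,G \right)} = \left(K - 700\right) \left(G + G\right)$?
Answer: $- \frac{70001}{517297106424} \approx -1.3532 \cdot 10^{-7}$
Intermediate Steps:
$P{\left(K,G \right)} = 2 G \left(-700 + K\right)$ ($P{\left(K,G \right)} = \left(-700 + K\right) 2 G = 2 G \left(-700 + K\right)$)
$H = - \frac{140002}{2305821}$ ($H = \frac{\left(138922 - 418926\right) \frac{1}{369049 + 289757}}{7} = \frac{\left(-280004\right) \frac{1}{658806}}{7} = \frac{1}{7} \left(- \frac{140002}{329403}\right) = - \frac{140002}{2305821} \approx -0.060717$)
$\frac{H}{P{\left(-267,-232 \right)}} = - \frac{140002}{2305821 \cdot 2 \left(-232\right) \left(-700 - 267\right)} = - \frac{140002}{2305821 \cdot 2 \left(-232\right) \left(-967\right)} = - \frac{140002}{2305821 \cdot 448688} = \left(- \frac{140002}{2305821}\right) \frac{1}{448688} = - \frac{70001}{517297106424}$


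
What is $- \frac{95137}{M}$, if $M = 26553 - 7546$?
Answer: $- \frac{95137}{19007} \approx -5.0054$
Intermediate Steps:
$M = 19007$ ($M = 26553 - 7546 = 19007$)
$- \frac{95137}{M} = - \frac{95137}{19007}$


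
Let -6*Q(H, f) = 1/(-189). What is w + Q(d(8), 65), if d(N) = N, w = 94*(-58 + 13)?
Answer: -4796819/1134 ≈ -4230.0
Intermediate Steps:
w = -4230 (w = 94*(-45) = -4230)
Q(H, f) = 1/1134 (Q(H, f) = -1/6/(-189) = -1/6*(-1/189) = 1/1134)
w + Q(d(8), 65) = -4230 + 1/1134 = -4796819/1134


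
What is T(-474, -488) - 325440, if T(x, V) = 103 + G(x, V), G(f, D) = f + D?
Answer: -326299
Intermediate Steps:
G(f, D) = D + f
T(x, V) = 103 + V + x (T(x, V) = 103 + (V + x) = 103 + V + x)
T(-474, -488) - 325440 = (103 - 488 - 474) - 325440 = -859 - 325440 = -326299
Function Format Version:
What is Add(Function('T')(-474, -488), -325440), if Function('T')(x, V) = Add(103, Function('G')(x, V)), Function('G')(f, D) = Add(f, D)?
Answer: -326299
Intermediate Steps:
Function('G')(f, D) = Add(D, f)
Function('T')(x, V) = Add(103, V, x) (Function('T')(x, V) = Add(103, Add(V, x)) = Add(103, V, x))
Add(Function('T')(-474, -488), -325440) = Add(Add(103, -488, -474), -325440) = Add(-859, -325440) = -326299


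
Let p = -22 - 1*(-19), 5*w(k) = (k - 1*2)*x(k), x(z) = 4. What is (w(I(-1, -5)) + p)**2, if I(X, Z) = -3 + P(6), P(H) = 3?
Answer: 529/25 ≈ 21.160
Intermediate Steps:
I(X, Z) = 0 (I(X, Z) = -3 + 3 = 0)
w(k) = -8/5 + 4*k/5 (w(k) = ((k - 1*2)*4)/5 = ((k - 2)*4)/5 = ((-2 + k)*4)/5 = (-8 + 4*k)/5 = -8/5 + 4*k/5)
p = -3 (p = -22 + 19 = -3)
(w(I(-1, -5)) + p)**2 = ((-8/5 + (4/5)*0) - 3)**2 = ((-8/5 + 0) - 3)**2 = (-8/5 - 3)**2 = (-23/5)**2 = 529/25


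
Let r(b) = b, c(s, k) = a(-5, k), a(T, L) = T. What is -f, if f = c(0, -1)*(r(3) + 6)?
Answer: 45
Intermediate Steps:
c(s, k) = -5
f = -45 (f = -5*(3 + 6) = -5*9 = -45)
-f = -1*(-45) = 45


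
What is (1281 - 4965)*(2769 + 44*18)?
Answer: -13118724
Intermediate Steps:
(1281 - 4965)*(2769 + 44*18) = -3684*(2769 + 792) = -3684*3561 = -13118724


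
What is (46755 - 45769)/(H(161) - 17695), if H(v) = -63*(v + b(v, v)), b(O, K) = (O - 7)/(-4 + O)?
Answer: -77401/2190134 ≈ -0.035341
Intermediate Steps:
b(O, K) = (-7 + O)/(-4 + O)
H(v) = -63*v - 63*(-7 + v)/(-4 + v) (H(v) = -63*(v + (-7 + v)/(-4 + v)) = -63*v - 63*(-7 + v)/(-4 + v))
(46755 - 45769)/(H(161) - 17695) = (46755 - 45769)/(63*(7 - 1*161**2 + 3*161)/(-4 + 161) - 17695) = 986/(63*(7 - 1*25921 + 483)/157 - 17695) = 986/(63*(1/157)*(7 - 25921 + 483) - 17695) = 986/(63*(1/157)*(-25431) - 17695) = 986/(-1602153/157 - 17695) = 986/(-4380268/157) = 986*(-157/4380268) = -77401/2190134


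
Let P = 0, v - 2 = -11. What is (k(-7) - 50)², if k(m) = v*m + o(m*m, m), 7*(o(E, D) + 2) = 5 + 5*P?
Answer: 6724/49 ≈ 137.22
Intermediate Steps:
v = -9 (v = 2 - 11 = -9)
o(E, D) = -9/7 (o(E, D) = -2 + (5 + 5*0)/7 = -2 + (5 + 0)/7 = -2 + (⅐)*5 = -2 + 5/7 = -9/7)
k(m) = -9/7 - 9*m (k(m) = -9*m - 9/7 = -9/7 - 9*m)
(k(-7) - 50)² = ((-9/7 - 9*(-7)) - 50)² = ((-9/7 + 63) - 50)² = (432/7 - 50)² = (82/7)² = 6724/49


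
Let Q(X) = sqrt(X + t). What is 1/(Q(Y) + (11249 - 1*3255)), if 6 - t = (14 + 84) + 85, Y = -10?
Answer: 7994/63904223 - I*sqrt(187)/63904223 ≈ 0.00012509 - 2.1399e-7*I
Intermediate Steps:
t = -177 (t = 6 - ((14 + 84) + 85) = 6 - (98 + 85) = 6 - 1*183 = 6 - 183 = -177)
Q(X) = sqrt(-177 + X) (Q(X) = sqrt(X - 177) = sqrt(-177 + X))
1/(Q(Y) + (11249 - 1*3255)) = 1/(sqrt(-177 - 10) + (11249 - 1*3255)) = 1/(sqrt(-187) + (11249 - 3255)) = 1/(I*sqrt(187) + 7994) = 1/(7994 + I*sqrt(187))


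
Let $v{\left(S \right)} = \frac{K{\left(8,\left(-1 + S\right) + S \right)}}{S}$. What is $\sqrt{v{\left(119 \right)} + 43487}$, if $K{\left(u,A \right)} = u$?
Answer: $\frac{\sqrt{615820359}}{119} \approx 208.54$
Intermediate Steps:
$v{\left(S \right)} = \frac{8}{S}$
$\sqrt{v{\left(119 \right)} + 43487} = \sqrt{\frac{8}{119} + 43487} = \sqrt{\frac{5174961}{119}} = \frac{\sqrt{615820359}}{119}$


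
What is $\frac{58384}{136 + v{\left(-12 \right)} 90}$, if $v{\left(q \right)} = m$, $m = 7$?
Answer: $\frac{29192}{383} \approx 76.219$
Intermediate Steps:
$v{\left(q \right)} = 7$
$\frac{58384}{136 + v{\left(-12 \right)} 90} = \frac{58384}{136 + 7 \cdot 90} = \frac{58384}{136 + 630} = \frac{58384}{766} = 58384 \cdot \frac{1}{766} = \frac{29192}{383}$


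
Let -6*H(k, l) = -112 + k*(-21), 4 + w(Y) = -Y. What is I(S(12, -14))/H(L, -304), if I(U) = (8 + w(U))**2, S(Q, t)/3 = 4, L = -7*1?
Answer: -384/35 ≈ -10.971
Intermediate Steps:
w(Y) = -4 - Y
L = -7
S(Q, t) = 12 (S(Q, t) = 3*4 = 12)
I(U) = (4 - U)**2 (I(U) = (8 + (-4 - U))**2 = (4 - U)**2)
H(k, l) = 56/3 + 7*k/2 (H(k, l) = -(-112 + k*(-21))/6 = -(-112 - 21*k)/6 = 56/3 + 7*k/2)
I(S(12, -14))/H(L, -304) = (-4 + 12)**2/(56/3 + (7/2)*(-7)) = 8**2/(56/3 - 49/2) = 64/(-35/6) = 64*(-6/35) = -384/35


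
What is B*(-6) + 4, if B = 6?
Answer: -32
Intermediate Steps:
B*(-6) + 4 = 6*(-6) + 4 = -36 + 4 = -32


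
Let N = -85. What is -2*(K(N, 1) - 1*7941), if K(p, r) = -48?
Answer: 15978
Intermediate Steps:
-2*(K(N, 1) - 1*7941) = -2*(-48 - 1*7941) = -2*(-48 - 7941) = -2*(-7989) = 15978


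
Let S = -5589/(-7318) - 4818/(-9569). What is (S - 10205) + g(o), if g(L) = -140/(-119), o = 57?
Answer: -12145541461525/1190441014 ≈ -10203.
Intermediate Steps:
g(L) = 20/17 (g(L) = -140*(-1/119) = 20/17)
S = 88739265/70025942 (S = -5589*(-1/7318) - 4818*(-1/9569) = 5589/7318 + 4818/9569 = 88739265/70025942 ≈ 1.2672)
(S - 10205) + g(o) = (88739265/70025942 - 10205) + 20/17 = -714525998845/70025942 + 20/17 = -12145541461525/1190441014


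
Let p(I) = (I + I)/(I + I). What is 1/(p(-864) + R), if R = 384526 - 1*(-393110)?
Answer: 1/777637 ≈ 1.2859e-6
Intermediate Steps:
p(I) = 1 (p(I) = (2*I)/((2*I)) = (2*I)*(1/(2*I)) = 1)
R = 777636 (R = 384526 + 393110 = 777636)
1/(p(-864) + R) = 1/(1 + 777636) = 1/777637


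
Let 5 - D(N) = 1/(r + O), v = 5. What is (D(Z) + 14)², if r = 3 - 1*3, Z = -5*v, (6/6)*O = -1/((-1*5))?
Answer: 196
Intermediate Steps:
O = ⅕ (O = -1/((-1*5)) = -1/(-5) = -1*(-⅕) = ⅕ ≈ 0.20000)
Z = -25 (Z = -5*5 = -25)
r = 0 (r = 3 - 3 = 0)
D(N) = 0 (D(N) = 5 - 1/(0 + ⅕) = 5 - 1/⅕ = 5 - 1*5 = 5 - 5 = 0)
(D(Z) + 14)² = (0 + 14)² = 14² = 196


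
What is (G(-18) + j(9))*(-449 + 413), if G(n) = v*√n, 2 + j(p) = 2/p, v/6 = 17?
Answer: 64 - 11016*I*√2 ≈ 64.0 - 15579.0*I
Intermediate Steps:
v = 102 (v = 6*17 = 102)
j(p) = -2 + 2/p
G(n) = 102*√n
(G(-18) + j(9))*(-449 + 413) = (102*√(-18) + (-2 + 2/9))*(-449 + 413) = (102*(3*I*√2) + (-2 + 2*(⅑)))*(-36) = (306*I*√2 + (-2 + 2/9))*(-36) = (306*I*√2 - 16/9)*(-36) = (-16/9 + 306*I*√2)*(-36) = 64 - 11016*I*√2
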